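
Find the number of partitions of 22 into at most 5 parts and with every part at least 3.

A partial list (first 12 by largest part):
22
19, 3
18, 4
17, 5
16, 6
16, 3, 3
15, 7
15, 4, 3
14, 8
14, 5, 3
14, 4, 4
13, 9
…and 55 more, for 67 total.

67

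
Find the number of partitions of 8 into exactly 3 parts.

They are:
6+1+1
5+2+1
4+3+1
4+2+2
3+3+2

5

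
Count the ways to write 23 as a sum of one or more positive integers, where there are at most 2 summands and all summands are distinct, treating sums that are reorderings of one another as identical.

12

They are:
23
22+1
21+2
20+3
19+4
18+5
17+6
16+7
15+8
14+9
13+10
12+11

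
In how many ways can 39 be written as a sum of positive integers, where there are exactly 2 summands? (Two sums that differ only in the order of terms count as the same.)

Enumerating:
38, 1
37, 2
36, 3
35, 4
34, 5
33, 6
32, 7
31, 8
30, 9
29, 10
28, 11
27, 12
26, 13
25, 14
24, 15
23, 16
22, 17
21, 18
20, 19

19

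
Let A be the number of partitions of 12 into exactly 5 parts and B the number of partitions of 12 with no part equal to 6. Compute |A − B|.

Partitions of 12 into exactly 5 parts: 13.
Partitions of 12 with no part equal to 6: 66.
|13 − 66| = 53.

53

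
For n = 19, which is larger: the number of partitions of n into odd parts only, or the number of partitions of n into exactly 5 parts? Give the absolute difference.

Partitions of 19 into odd parts only: 54.
Partitions of 19 into exactly 5 parts: 70.
|54 − 70| = 16.

16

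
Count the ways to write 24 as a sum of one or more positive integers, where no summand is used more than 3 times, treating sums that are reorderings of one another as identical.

A full systematic count gives 722.

722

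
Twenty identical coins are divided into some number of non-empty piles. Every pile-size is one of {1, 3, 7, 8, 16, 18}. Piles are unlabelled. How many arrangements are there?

There are too many to list fully; the first 12 (by largest part) are:
18,1,1
16,3,1
16,1,1,1,1
8,8,3,1
8,8,1,1,1,1
8,7,3,1,1
8,7,1,1,1,1,1
8,3,3,3,3
8,3,3,3,1,1,1
8,3,3,1,1,1,1,1,1
8,3,1,1,1,1,1,1,1,1,1
8,1,1,1,1,1,1,1,1,1,1,1,1
…and 15 more, for 27 total.

27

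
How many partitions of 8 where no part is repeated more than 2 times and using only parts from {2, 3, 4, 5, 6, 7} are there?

5

Listing the qualifying partitions of 8:
6,2
5,3
4,4
4,2,2
3,3,2
That's 5 in total.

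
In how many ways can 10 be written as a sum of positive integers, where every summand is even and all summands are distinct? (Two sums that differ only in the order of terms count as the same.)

3

The partitions of 10 that satisfy the conditions:
10
2, 8
4, 6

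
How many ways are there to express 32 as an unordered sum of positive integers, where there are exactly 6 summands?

709

There are 709 such partitions.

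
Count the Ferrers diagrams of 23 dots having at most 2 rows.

12

Enumerating:
23
1,22
2,21
3,20
4,19
5,18
6,17
7,16
8,15
9,14
10,13
11,12
Counting gives 12.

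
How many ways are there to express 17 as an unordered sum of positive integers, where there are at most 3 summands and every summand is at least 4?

11

Enumerating:
17
13, 4
12, 5
11, 6
10, 7
9, 8
9, 4, 4
8, 5, 4
7, 6, 4
7, 5, 5
6, 6, 5
Counting gives 11.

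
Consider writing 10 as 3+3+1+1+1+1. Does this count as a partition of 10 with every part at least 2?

No

The parts sum to 10, and the condition 'every summand is at least 2' is violated.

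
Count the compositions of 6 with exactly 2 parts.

Place 1 bars in the 5 internal gaps of a row of 6 dots: C(5,1) = 5.

5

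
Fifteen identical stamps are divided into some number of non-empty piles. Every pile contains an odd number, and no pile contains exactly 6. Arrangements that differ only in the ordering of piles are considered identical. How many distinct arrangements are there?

27

A partial list (first 12 by largest part):
15
1 + 1 + 13
1 + 3 + 11
1 + 1 + 1 + 1 + 11
1 + 5 + 9
3 + 3 + 9
1 + 1 + 1 + 3 + 9
1 + 1 + 1 + 1 + 1 + 1 + 9
1 + 7 + 7
3 + 5 + 7
1 + 1 + 1 + 5 + 7
1 + 1 + 3 + 3 + 7
…and 15 more, for 27 total.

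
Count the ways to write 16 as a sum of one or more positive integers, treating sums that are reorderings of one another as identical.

Systematic enumeration (by largest part, then next-largest, …) yields 231.

231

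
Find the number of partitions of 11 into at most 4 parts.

27

A partial list (first 12 by largest part):
11
10,1
9,2
9,1,1
8,3
8,2,1
8,1,1,1
7,4
7,3,1
7,2,2
7,2,1,1
6,5
…and 15 more, for 27 total.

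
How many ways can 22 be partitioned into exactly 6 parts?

136

Direct enumeration gives 136 partitions.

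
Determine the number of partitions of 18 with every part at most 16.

Enumerating by decreasing first part gives 383 partitions in all.

383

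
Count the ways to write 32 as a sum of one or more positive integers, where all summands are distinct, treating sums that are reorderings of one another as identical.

390

Enumerating by decreasing first part gives 390 partitions in all.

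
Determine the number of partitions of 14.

135

Systematic enumeration (by largest part, then next-largest, …) yields 135.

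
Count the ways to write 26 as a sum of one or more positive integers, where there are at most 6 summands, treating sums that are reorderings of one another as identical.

709

A full systematic count gives 709.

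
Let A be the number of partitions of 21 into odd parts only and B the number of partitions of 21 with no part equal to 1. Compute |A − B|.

89

Partitions of 21 into odd parts only: 76.
Partitions of 21 with no part equal to 1: 165.
|76 − 165| = 89.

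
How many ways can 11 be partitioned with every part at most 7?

A partial list (first 12 by largest part):
4,7
1,3,7
2,2,7
1,1,2,7
1,1,1,1,7
5,6
1,4,6
2,3,6
1,1,3,6
1,2,2,6
1,1,1,2,6
1,1,1,1,1,6
…and 37 more, for 49 total.

49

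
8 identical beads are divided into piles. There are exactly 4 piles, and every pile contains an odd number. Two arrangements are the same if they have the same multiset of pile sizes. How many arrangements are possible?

2

The partitions of 8 that satisfy the conditions:
5, 1, 1, 1
3, 3, 1, 1
That's 2 in total.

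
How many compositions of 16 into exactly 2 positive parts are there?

15

By stars and bars with positive parts, the count is C(15,1) = 15.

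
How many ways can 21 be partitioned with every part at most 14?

762

A full systematic count gives 762.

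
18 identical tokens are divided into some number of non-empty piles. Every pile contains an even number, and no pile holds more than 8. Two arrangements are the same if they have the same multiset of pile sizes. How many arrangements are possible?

18

Enumerating:
2, 8, 8
4, 6, 8
2, 2, 6, 8
2, 4, 4, 8
2, 2, 2, 4, 8
2, 2, 2, 2, 2, 8
6, 6, 6
2, 4, 6, 6
2, 2, 2, 6, 6
4, 4, 4, 6
2, 2, 4, 4, 6
2, 2, 2, 2, 4, 6
2, 2, 2, 2, 2, 2, 6
2, 4, 4, 4, 4
2, 2, 2, 4, 4, 4
2, 2, 2, 2, 2, 4, 4
2, 2, 2, 2, 2, 2, 2, 4
2, 2, 2, 2, 2, 2, 2, 2, 2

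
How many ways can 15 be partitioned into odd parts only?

There are too many to list fully; the first 12 (by largest part) are:
15
1, 1, 13
1, 3, 11
1, 1, 1, 1, 11
1, 5, 9
3, 3, 9
1, 1, 1, 3, 9
1, 1, 1, 1, 1, 1, 9
1, 7, 7
3, 5, 7
1, 1, 1, 5, 7
1, 1, 3, 3, 7
…and 15 more, for 27 total.

27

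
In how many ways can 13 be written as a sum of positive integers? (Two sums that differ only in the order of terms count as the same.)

101

Systematic enumeration (by largest part, then next-largest, …) yields 101.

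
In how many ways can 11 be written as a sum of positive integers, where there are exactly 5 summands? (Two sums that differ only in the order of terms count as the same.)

10

Listing the qualifying partitions of 11:
1 + 1 + 1 + 1 + 7
1 + 1 + 1 + 2 + 6
1 + 1 + 1 + 3 + 5
1 + 1 + 2 + 2 + 5
1 + 1 + 1 + 4 + 4
1 + 1 + 2 + 3 + 4
1 + 2 + 2 + 2 + 4
1 + 1 + 3 + 3 + 3
1 + 2 + 2 + 3 + 3
2 + 2 + 2 + 2 + 3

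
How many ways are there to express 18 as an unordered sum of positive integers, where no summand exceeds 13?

373

There are 373 such partitions.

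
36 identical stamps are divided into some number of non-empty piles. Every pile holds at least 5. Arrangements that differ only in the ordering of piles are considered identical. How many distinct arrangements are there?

There are 176 such partitions.

176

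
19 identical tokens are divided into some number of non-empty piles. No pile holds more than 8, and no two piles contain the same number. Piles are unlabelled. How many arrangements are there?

13

They are:
8, 7, 4
8, 7, 3, 1
8, 6, 5
8, 6, 4, 1
8, 6, 3, 2
8, 5, 4, 2
8, 5, 3, 2, 1
7, 6, 5, 1
7, 6, 4, 2
7, 6, 3, 2, 1
7, 5, 4, 3
7, 5, 4, 2, 1
6, 5, 4, 3, 1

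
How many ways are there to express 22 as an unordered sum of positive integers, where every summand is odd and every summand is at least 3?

They are:
3+19
5+17
7+15
9+13
3+3+3+13
11+11
3+3+5+11
3+3+7+9
3+5+5+9
3+5+7+7
5+5+5+7
3+3+3+3+3+7
3+3+3+3+5+5

13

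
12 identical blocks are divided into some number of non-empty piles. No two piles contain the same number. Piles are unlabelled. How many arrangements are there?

15

They are:
12
1,11
2,10
3,9
1,2,9
4,8
1,3,8
5,7
1,4,7
2,3,7
1,5,6
2,4,6
1,2,3,6
3,4,5
1,2,4,5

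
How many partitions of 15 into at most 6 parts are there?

110

Direct enumeration gives 110 partitions.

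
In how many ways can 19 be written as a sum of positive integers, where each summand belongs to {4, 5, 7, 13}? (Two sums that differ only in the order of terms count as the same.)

3

Enumerating:
5,7,7
4,4,4,7
4,5,5,5
Counting gives 3.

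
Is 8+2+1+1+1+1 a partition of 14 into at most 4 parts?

No

The parts sum to 14, and the condition 'there are at most 4 summands' is violated.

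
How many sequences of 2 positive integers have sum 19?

18

By stars and bars with positive parts, the count is C(18,1) = 18.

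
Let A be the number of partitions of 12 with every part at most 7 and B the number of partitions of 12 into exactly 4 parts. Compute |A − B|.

50

Partitions of 12 with every part at most 7: 65.
Partitions of 12 into exactly 4 parts: 15.
|65 − 15| = 50.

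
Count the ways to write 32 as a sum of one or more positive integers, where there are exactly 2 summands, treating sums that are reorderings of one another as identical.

They are:
31,1
30,2
29,3
28,4
27,5
26,6
25,7
24,8
23,9
22,10
21,11
20,12
19,13
18,14
17,15
16,16

16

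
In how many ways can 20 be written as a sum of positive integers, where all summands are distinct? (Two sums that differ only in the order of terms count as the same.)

There are too many to list fully; the first 12 (by largest part) are:
20
19,1
18,2
17,3
17,2,1
16,4
16,3,1
15,5
15,4,1
15,3,2
14,6
14,5,1
…and 52 more, for 64 total.

64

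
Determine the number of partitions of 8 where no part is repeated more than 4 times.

They are:
8
1+7
2+6
1+1+6
3+5
1+2+5
1+1+1+5
4+4
1+3+4
2+2+4
1+1+2+4
1+1+1+1+4
2+3+3
1+1+3+3
1+2+2+3
1+1+1+2+3
2+2+2+2
1+1+2+2+2
1+1+1+1+2+2

19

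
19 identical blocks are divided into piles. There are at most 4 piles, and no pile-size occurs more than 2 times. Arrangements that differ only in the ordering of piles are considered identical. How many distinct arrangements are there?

Counting exhaustively, 88 partitions satisfy the conditions.

88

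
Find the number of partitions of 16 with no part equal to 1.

55

There are too many to list fully; the first 12 (by largest part) are:
16
14 + 2
13 + 3
12 + 4
12 + 2 + 2
11 + 5
11 + 3 + 2
10 + 6
10 + 4 + 2
10 + 3 + 3
10 + 2 + 2 + 2
9 + 7
…and 43 more, for 55 total.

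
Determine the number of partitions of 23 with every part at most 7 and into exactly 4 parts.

6

Enumerating:
7+7+7+2
7+7+6+3
7+7+5+4
7+6+6+4
7+6+5+5
6+6+6+5
That's 6 in total.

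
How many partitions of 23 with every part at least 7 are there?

8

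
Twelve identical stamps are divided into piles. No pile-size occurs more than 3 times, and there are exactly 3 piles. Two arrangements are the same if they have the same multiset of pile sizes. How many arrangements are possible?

The partitions of 12 that satisfy the conditions:
10, 1, 1
9, 2, 1
8, 3, 1
8, 2, 2
7, 4, 1
7, 3, 2
6, 5, 1
6, 4, 2
6, 3, 3
5, 5, 2
5, 4, 3
4, 4, 4

12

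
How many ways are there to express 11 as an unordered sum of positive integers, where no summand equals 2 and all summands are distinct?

7

The partitions of 11 that satisfy the conditions:
11
10 + 1
8 + 3
7 + 4
7 + 3 + 1
6 + 5
6 + 4 + 1
Counting gives 7.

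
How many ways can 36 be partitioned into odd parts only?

Counting exhaustively, 668 partitions satisfy the conditions.

668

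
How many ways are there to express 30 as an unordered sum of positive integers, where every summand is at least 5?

A partial list (first 12 by largest part):
30
25,5
24,6
23,7
22,8
21,9
20,10
20,5,5
19,11
19,6,5
18,12
18,7,5
…and 58 more, for 70 total.

70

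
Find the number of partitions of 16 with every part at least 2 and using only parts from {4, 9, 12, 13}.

2

The partitions of 16 that satisfy the conditions:
12+4
4+4+4+4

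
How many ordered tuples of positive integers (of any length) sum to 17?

65536

The number of compositions of n is 2^(n−1); here 2^16 = 65536.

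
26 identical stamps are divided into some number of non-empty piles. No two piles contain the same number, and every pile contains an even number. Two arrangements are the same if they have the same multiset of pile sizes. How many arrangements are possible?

18

They are:
26
2 + 24
4 + 22
6 + 20
2 + 4 + 20
8 + 18
2 + 6 + 18
10 + 16
2 + 8 + 16
4 + 6 + 16
12 + 14
2 + 10 + 14
4 + 8 + 14
2 + 4 + 6 + 14
4 + 10 + 12
6 + 8 + 12
2 + 4 + 8 + 12
2 + 6 + 8 + 10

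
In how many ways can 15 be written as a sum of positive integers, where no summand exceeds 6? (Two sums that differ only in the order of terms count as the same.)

110

Counting exhaustively, 110 partitions satisfy the conditions.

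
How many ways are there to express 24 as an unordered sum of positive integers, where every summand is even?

A full systematic count gives 77.

77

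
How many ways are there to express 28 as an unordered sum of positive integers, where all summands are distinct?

222

Counting exhaustively, 222 partitions satisfy the conditions.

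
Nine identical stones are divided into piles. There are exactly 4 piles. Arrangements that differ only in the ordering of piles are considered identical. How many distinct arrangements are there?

Listing the qualifying partitions of 9:
6 + 1 + 1 + 1
5 + 2 + 1 + 1
4 + 3 + 1 + 1
4 + 2 + 2 + 1
3 + 3 + 2 + 1
3 + 2 + 2 + 2

6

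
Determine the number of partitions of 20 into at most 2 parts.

11

They are:
20
19, 1
18, 2
17, 3
16, 4
15, 5
14, 6
13, 7
12, 8
11, 9
10, 10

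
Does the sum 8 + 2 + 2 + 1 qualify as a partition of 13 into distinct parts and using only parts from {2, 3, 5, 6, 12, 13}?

The parts sum to 13, and the condition 'all summands are distinct' is violated.

No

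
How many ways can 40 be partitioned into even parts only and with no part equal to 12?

492

Systematic enumeration (by largest part, then next-largest, …) yields 492.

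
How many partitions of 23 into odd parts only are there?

Direct enumeration gives 104 partitions.

104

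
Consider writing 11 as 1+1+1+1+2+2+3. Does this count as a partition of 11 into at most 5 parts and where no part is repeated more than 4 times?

The parts sum to 11, and the condition 'there are at most 5 summands' is violated.

No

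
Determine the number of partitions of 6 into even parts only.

Listing the qualifying partitions of 6:
6
4+2
2+2+2

3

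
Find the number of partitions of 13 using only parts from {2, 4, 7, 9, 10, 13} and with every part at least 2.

Enumerating:
13
9,4
9,2,2
7,4,2
7,2,2,2

5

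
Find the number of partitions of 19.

490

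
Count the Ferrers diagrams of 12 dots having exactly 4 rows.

They are:
9, 1, 1, 1
8, 2, 1, 1
7, 3, 1, 1
7, 2, 2, 1
6, 4, 1, 1
6, 3, 2, 1
6, 2, 2, 2
5, 5, 1, 1
5, 4, 2, 1
5, 3, 3, 1
5, 3, 2, 2
4, 4, 3, 1
4, 4, 2, 2
4, 3, 3, 2
3, 3, 3, 3

15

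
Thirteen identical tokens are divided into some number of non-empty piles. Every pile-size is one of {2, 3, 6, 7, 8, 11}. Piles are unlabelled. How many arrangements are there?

The partitions of 13 that satisfy the conditions:
2 + 11
2 + 3 + 8
6 + 7
3 + 3 + 7
2 + 2 + 2 + 7
2 + 2 + 3 + 6
2 + 2 + 3 + 3 + 3
2 + 2 + 2 + 2 + 2 + 3

8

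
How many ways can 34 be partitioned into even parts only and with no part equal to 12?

There are 241 such partitions.

241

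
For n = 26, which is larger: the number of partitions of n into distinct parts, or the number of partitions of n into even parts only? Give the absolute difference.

64

Partitions of 26 into distinct parts: 165.
Partitions of 26 into even parts only: 101.
|165 − 101| = 64.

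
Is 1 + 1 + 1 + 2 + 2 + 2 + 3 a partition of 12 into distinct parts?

The parts sum to 12, and the condition 'all summands are distinct' is violated.

No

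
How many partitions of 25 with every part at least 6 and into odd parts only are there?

The partitions of 25 that satisfy the conditions:
25
7,7,11
7,9,9

3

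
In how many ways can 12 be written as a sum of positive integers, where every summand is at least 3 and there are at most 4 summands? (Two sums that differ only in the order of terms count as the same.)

Listing the qualifying partitions of 12:
12
3 + 9
4 + 8
5 + 7
6 + 6
3 + 3 + 6
3 + 4 + 5
4 + 4 + 4
3 + 3 + 3 + 3
Counting gives 9.

9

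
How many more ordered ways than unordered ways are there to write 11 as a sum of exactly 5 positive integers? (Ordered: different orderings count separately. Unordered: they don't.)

200

Compositions: C(10,4) = 210.
Unordered (partitions into 5 parts): 10.
Difference: 210 − 10 = 200.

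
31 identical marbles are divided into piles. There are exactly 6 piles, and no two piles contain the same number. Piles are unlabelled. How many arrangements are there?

35

A partial list (first 12 by largest part):
16+5+4+3+2+1
15+6+4+3+2+1
14+7+4+3+2+1
14+6+5+3+2+1
13+8+4+3+2+1
13+7+5+3+2+1
13+6+5+4+2+1
12+9+4+3+2+1
12+8+5+3+2+1
12+7+6+3+2+1
12+7+5+4+2+1
12+6+5+4+3+1
…and 23 more, for 35 total.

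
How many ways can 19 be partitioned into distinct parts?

There are too many to list fully; the first 12 (by largest part) are:
19
18 + 1
17 + 2
16 + 3
16 + 2 + 1
15 + 4
15 + 3 + 1
14 + 5
14 + 4 + 1
14 + 3 + 2
13 + 6
13 + 5 + 1
…and 42 more, for 54 total.

54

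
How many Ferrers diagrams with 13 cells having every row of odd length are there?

18

They are:
13
1,1,11
1,3,9
1,1,1,1,9
1,5,7
3,3,7
1,1,1,3,7
1,1,1,1,1,1,7
3,5,5
1,1,1,5,5
1,1,3,3,5
1,1,1,1,1,3,5
1,1,1,1,1,1,1,1,5
1,3,3,3,3
1,1,1,1,3,3,3
1,1,1,1,1,1,1,3,3
1,1,1,1,1,1,1,1,1,1,3
1,1,1,1,1,1,1,1,1,1,1,1,1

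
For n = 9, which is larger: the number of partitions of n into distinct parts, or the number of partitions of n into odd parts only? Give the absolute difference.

Partitions of 9 into distinct parts: 8.
Partitions of 9 into odd parts only: 8.
|8 − 8| = 0.

0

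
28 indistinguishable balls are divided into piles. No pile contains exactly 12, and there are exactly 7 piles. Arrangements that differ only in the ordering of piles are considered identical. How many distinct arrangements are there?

401

Systematic enumeration (by largest part, then next-largest, …) yields 401.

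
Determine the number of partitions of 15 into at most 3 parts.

27

A partial list (first 12 by largest part):
15
14,1
13,2
13,1,1
12,3
12,2,1
11,4
11,3,1
11,2,2
10,5
10,4,1
10,3,2
…and 15 more, for 27 total.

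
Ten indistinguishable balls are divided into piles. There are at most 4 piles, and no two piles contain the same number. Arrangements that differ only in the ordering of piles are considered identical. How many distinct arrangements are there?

10

The partitions of 10 that satisfy the conditions:
10
1+9
2+8
3+7
1+2+7
4+6
1+3+6
1+4+5
2+3+5
1+2+3+4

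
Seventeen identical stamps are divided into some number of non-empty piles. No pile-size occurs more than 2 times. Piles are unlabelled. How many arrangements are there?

108

Systematic enumeration (by largest part, then next-largest, …) yields 108.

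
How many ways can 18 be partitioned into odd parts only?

46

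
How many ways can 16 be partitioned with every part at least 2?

55

There are too many to list fully; the first 12 (by largest part) are:
16
14,2
13,3
12,4
12,2,2
11,5
11,3,2
10,6
10,4,2
10,3,3
10,2,2,2
9,7
…and 43 more, for 55 total.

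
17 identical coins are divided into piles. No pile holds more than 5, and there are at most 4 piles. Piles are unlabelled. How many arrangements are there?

3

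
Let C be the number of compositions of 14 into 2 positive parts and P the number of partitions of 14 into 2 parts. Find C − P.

Ordered (compositions into 2 parts): C(13,1) = 13.
Unordered (partitions into 2 parts): 7.
Difference: 13 − 7 = 6.

6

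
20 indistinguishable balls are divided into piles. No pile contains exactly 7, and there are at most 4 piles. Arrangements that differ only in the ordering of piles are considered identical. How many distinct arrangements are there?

87

There are 87 such partitions.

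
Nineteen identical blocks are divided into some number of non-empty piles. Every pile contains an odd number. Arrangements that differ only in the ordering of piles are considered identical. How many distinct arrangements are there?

There are too many to list fully; the first 12 (by largest part) are:
19
1 + 1 + 17
1 + 3 + 15
1 + 1 + 1 + 1 + 15
1 + 5 + 13
3 + 3 + 13
1 + 1 + 1 + 3 + 13
1 + 1 + 1 + 1 + 1 + 1 + 13
1 + 7 + 11
3 + 5 + 11
1 + 1 + 1 + 5 + 11
1 + 1 + 3 + 3 + 11
…and 42 more, for 54 total.

54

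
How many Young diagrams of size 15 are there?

Systematic enumeration (by largest part, then next-largest, …) yields 176.

176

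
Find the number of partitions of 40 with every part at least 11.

Enumerating:
40
29 + 11
28 + 12
27 + 13
26 + 14
25 + 15
24 + 16
23 + 17
22 + 18
21 + 19
20 + 20
18 + 11 + 11
17 + 12 + 11
16 + 13 + 11
16 + 12 + 12
15 + 14 + 11
15 + 13 + 12
14 + 14 + 12
14 + 13 + 13

19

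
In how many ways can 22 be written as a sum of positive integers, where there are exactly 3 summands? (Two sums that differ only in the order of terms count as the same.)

There are too many to list fully; the first 12 (by largest part) are:
20,1,1
19,2,1
18,3,1
18,2,2
17,4,1
17,3,2
16,5,1
16,4,2
16,3,3
15,6,1
15,5,2
15,4,3
…and 28 more, for 40 total.

40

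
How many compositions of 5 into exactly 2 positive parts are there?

Place 1 bars in the 4 internal gaps of a row of 5 dots: C(4,1) = 4.

4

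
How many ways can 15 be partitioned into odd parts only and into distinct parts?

4

Enumerating:
15
1+3+11
1+5+9
3+5+7
That's 4 in total.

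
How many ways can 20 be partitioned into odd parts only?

There are too many to list fully; the first 12 (by largest part) are:
19,1
17,3
17,1,1,1
15,5
15,3,1,1
15,1,1,1,1,1
13,7
13,5,1,1
13,3,3,1
13,3,1,1,1,1
13,1,1,1,1,1,1,1
11,9
…and 52 more, for 64 total.

64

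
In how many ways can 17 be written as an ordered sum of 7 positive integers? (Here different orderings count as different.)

Place 6 bars in the 16 internal gaps of a row of 17 dots: C(16,6) = 8008.

8008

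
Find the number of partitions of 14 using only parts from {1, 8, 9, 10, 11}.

5

They are:
11,1,1,1
10,1,1,1,1
9,1,1,1,1,1
8,1,1,1,1,1,1
1,1,1,1,1,1,1,1,1,1,1,1,1,1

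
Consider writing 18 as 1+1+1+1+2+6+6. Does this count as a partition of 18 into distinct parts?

No

The parts sum to 18, and the condition 'all summands are distinct' is violated.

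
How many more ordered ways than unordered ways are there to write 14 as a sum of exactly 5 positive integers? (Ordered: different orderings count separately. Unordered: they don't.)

692

Compositions: C(13,4) = 715.
Unordered (partitions into 5 parts): 23.
Difference: 715 − 23 = 692.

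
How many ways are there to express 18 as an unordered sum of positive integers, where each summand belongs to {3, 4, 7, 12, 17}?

Enumerating:
12,3,3
7,7,4
7,4,4,3
4,4,4,3,3
3,3,3,3,3,3

5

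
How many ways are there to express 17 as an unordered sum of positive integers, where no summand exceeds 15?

There are 295 such partitions.

295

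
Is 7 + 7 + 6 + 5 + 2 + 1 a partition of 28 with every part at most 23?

Yes

The parts sum to 28, and the condition 'no summand exceeds 23' holds.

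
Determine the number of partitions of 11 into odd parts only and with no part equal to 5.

Enumerating:
11
1,1,9
1,3,7
1,1,1,1,7
1,1,3,3,3
1,1,1,1,1,3,3
1,1,1,1,1,1,1,1,3
1,1,1,1,1,1,1,1,1,1,1
Counting gives 8.

8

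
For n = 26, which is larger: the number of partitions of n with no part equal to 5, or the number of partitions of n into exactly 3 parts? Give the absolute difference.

Partitions of 26 with no part equal to 5: 1644.
Partitions of 26 into exactly 3 parts: 56.
|1644 − 56| = 1588.

1588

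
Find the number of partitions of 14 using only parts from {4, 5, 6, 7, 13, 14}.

4

They are:
14
7+7
6+4+4
5+5+4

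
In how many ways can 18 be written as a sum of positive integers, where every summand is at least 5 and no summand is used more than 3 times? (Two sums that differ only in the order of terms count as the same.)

9

They are:
18
13,5
12,6
11,7
10,8
9,9
8,5,5
7,6,5
6,6,6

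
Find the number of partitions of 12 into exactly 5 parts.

Enumerating:
1 + 1 + 1 + 1 + 8
1 + 1 + 1 + 2 + 7
1 + 1 + 1 + 3 + 6
1 + 1 + 2 + 2 + 6
1 + 1 + 1 + 4 + 5
1 + 1 + 2 + 3 + 5
1 + 2 + 2 + 2 + 5
1 + 1 + 2 + 4 + 4
1 + 1 + 3 + 3 + 4
1 + 2 + 2 + 3 + 4
2 + 2 + 2 + 2 + 4
1 + 2 + 3 + 3 + 3
2 + 2 + 2 + 3 + 3

13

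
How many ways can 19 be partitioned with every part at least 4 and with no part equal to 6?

13

They are:
19
15, 4
14, 5
12, 7
11, 8
11, 4, 4
10, 9
10, 5, 4
9, 5, 5
8, 7, 4
7, 7, 5
7, 4, 4, 4
5, 5, 5, 4
That's 13 in total.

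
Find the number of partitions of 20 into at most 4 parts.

108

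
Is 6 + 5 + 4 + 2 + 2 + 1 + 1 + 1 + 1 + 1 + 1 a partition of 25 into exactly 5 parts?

No

The parts sum to 25, and the condition 'there are exactly 5 summands' is violated.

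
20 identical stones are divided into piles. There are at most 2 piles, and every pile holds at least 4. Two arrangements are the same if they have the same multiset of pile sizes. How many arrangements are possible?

8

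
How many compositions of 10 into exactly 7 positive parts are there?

84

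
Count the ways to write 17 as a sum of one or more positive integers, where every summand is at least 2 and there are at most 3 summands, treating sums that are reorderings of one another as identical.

The partitions of 17 that satisfy the conditions:
17
15+2
14+3
13+4
13+2+2
12+5
12+3+2
11+6
11+4+2
11+3+3
10+7
10+5+2
10+4+3
9+8
9+6+2
9+5+3
9+4+4
8+7+2
8+6+3
8+5+4
7+7+3
7+6+4
7+5+5
6+6+5

24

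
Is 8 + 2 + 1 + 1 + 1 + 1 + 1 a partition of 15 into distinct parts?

The parts sum to 15, and the condition 'all summands are distinct' is violated.

No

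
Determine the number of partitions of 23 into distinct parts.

104

Direct enumeration gives 104 partitions.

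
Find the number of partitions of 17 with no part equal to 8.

Systematic enumeration (by largest part, then next-largest, …) yields 267.

267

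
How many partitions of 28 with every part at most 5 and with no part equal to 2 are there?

Enumerating by decreasing first part gives 113 partitions in all.

113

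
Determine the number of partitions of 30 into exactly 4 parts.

Direct enumeration gives 206 partitions.

206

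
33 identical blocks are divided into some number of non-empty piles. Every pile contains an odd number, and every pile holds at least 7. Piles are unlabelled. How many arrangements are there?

8

Listing the qualifying partitions of 33:
33
7+7+19
7+9+17
7+11+15
9+9+15
7+13+13
9+11+13
11+11+11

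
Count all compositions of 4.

The number of compositions of n is 2^(n−1); here 2^3 = 8.

8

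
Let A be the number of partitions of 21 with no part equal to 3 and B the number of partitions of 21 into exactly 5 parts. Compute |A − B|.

306

Partitions of 21 with no part equal to 3: 407.
Partitions of 21 into exactly 5 parts: 101.
|407 − 101| = 306.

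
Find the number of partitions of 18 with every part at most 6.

Counting exhaustively, 199 partitions satisfy the conditions.

199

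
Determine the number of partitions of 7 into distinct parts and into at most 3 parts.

They are:
7
6,1
5,2
4,3
4,2,1
That's 5 in total.

5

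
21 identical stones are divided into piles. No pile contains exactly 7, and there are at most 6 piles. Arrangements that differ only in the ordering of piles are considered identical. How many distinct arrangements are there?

261

There are 261 such partitions.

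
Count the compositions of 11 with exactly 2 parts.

A composition of 11 into 2 positive parts is chosen by placing 1 dividers among the 10 gaps between 11 units: C(10,1) = 10.

10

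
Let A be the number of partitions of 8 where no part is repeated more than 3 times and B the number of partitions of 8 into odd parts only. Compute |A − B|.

10

Partitions of 8 where no part is repeated more than 3 times: 16.
Partitions of 8 into odd parts only: 6.
|16 − 6| = 10.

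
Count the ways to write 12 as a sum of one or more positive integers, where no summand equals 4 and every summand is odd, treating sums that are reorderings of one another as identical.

Enumerating:
11 + 1
9 + 3
9 + 1 + 1 + 1
7 + 5
7 + 3 + 1 + 1
7 + 1 + 1 + 1 + 1 + 1
5 + 5 + 1 + 1
5 + 3 + 3 + 1
5 + 3 + 1 + 1 + 1 + 1
5 + 1 + 1 + 1 + 1 + 1 + 1 + 1
3 + 3 + 3 + 3
3 + 3 + 3 + 1 + 1 + 1
3 + 3 + 1 + 1 + 1 + 1 + 1 + 1
3 + 1 + 1 + 1 + 1 + 1 + 1 + 1 + 1 + 1
1 + 1 + 1 + 1 + 1 + 1 + 1 + 1 + 1 + 1 + 1 + 1
That's 15 in total.

15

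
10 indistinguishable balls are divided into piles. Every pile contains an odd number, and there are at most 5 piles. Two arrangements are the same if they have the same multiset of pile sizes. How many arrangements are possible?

Listing the qualifying partitions of 10:
1,9
3,7
1,1,1,7
5,5
1,1,3,5
1,3,3,3
Counting gives 6.

6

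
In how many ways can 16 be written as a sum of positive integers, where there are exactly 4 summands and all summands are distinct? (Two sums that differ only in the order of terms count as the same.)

9

Enumerating:
1,2,3,10
1,2,4,9
1,2,5,8
1,3,4,8
1,2,6,7
1,3,5,7
2,3,4,7
1,4,5,6
2,3,5,6
That's 9 in total.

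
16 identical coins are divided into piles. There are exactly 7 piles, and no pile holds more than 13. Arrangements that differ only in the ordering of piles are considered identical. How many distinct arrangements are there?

A partial list (first 12 by largest part):
10, 1, 1, 1, 1, 1, 1
9, 2, 1, 1, 1, 1, 1
8, 3, 1, 1, 1, 1, 1
8, 2, 2, 1, 1, 1, 1
7, 4, 1, 1, 1, 1, 1
7, 3, 2, 1, 1, 1, 1
7, 2, 2, 2, 1, 1, 1
6, 5, 1, 1, 1, 1, 1
6, 4, 2, 1, 1, 1, 1
6, 3, 3, 1, 1, 1, 1
6, 3, 2, 2, 1, 1, 1
6, 2, 2, 2, 2, 1, 1
…and 16 more, for 28 total.

28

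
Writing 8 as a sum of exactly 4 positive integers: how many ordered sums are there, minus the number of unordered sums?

Compositions: C(7,3) = 35.
Partitions of 8 into exactly 4 parts: 5.
Difference: 35 − 5 = 30.

30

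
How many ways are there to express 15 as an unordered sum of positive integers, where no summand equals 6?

146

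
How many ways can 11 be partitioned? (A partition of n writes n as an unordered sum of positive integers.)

56

There are too many to list fully; the first 12 (by largest part) are:
11
10 + 1
9 + 2
9 + 1 + 1
8 + 3
8 + 2 + 1
8 + 1 + 1 + 1
7 + 4
7 + 3 + 1
7 + 2 + 2
7 + 2 + 1 + 1
7 + 1 + 1 + 1 + 1
…and 44 more, for 56 total.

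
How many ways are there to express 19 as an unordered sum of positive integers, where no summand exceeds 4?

94

There are 94 such partitions.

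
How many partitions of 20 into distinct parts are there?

There are too many to list fully; the first 12 (by largest part) are:
20
19+1
18+2
17+3
17+2+1
16+4
16+3+1
15+5
15+4+1
15+3+2
14+6
14+5+1
…and 52 more, for 64 total.

64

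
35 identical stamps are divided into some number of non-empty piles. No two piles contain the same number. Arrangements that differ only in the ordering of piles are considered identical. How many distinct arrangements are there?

585

A full systematic count gives 585.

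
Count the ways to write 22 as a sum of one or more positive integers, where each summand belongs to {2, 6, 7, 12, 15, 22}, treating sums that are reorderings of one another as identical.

10

Listing the qualifying partitions of 22:
22
15,7
12,6,2,2
12,2,2,2,2,2
7,7,6,2
7,7,2,2,2,2
6,6,6,2,2
6,6,2,2,2,2,2
6,2,2,2,2,2,2,2,2
2,2,2,2,2,2,2,2,2,2,2
Counting gives 10.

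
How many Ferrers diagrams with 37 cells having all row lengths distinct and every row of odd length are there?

There are too many to list fully; the first 12 (by largest part) are:
37
33,3,1
31,5,1
29,7,1
29,5,3
27,9,1
27,7,3
25,11,1
25,9,3
25,7,5
23,13,1
23,11,3
…and 23 more, for 35 total.

35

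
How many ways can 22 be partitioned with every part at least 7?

They are:
22
15 + 7
14 + 8
13 + 9
12 + 10
11 + 11
8 + 7 + 7

7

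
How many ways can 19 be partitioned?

There are 490 such partitions.

490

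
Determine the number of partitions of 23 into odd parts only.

Counting exhaustively, 104 partitions satisfy the conditions.

104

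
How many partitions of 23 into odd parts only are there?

104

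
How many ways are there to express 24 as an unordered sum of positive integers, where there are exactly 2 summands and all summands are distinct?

11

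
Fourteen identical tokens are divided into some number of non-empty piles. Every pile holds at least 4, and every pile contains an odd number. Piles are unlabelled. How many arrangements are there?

2

Listing the qualifying partitions of 14:
5 + 9
7 + 7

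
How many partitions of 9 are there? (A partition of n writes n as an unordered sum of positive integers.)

30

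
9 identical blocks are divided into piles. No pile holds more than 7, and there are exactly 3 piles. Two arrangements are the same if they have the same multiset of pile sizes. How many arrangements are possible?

The partitions of 9 that satisfy the conditions:
7, 1, 1
6, 2, 1
5, 3, 1
5, 2, 2
4, 4, 1
4, 3, 2
3, 3, 3
Counting gives 7.

7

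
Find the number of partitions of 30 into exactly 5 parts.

377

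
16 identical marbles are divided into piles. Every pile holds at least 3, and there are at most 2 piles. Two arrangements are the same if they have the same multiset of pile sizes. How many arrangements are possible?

Enumerating:
16
13 + 3
12 + 4
11 + 5
10 + 6
9 + 7
8 + 8
Counting gives 7.

7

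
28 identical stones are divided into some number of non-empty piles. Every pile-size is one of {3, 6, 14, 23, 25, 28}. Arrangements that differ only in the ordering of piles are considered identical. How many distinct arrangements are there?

Enumerating:
28
3+25
14+14
That's 3 in total.

3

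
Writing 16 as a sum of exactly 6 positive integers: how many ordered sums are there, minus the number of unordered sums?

Ordered (compositions into 6 parts): C(15,5) = 3003.
Partitions of 16 into exactly 6 parts: 35.
Difference: 3003 − 35 = 2968.

2968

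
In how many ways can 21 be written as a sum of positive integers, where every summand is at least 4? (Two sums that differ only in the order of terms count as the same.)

27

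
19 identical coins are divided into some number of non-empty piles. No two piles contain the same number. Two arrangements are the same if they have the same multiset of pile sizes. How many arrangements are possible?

54

There are too many to list fully; the first 12 (by largest part) are:
19
18, 1
17, 2
16, 3
16, 2, 1
15, 4
15, 3, 1
14, 5
14, 4, 1
14, 3, 2
13, 6
13, 5, 1
…and 42 more, for 54 total.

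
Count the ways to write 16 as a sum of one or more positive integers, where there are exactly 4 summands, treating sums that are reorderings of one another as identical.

34

There are too many to list fully; the first 12 (by largest part) are:
13 + 1 + 1 + 1
12 + 2 + 1 + 1
11 + 3 + 1 + 1
11 + 2 + 2 + 1
10 + 4 + 1 + 1
10 + 3 + 2 + 1
10 + 2 + 2 + 2
9 + 5 + 1 + 1
9 + 4 + 2 + 1
9 + 3 + 3 + 1
9 + 3 + 2 + 2
8 + 6 + 1 + 1
…and 22 more, for 34 total.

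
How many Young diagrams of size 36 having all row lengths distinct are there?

Enumerating by decreasing first part gives 668 partitions in all.

668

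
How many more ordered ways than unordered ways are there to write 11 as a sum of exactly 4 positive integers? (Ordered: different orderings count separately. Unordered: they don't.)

Ordered (compositions into 4 parts): C(10,3) = 120.
Unordered (partitions into 4 parts): 11.
Difference: 120 − 11 = 109.

109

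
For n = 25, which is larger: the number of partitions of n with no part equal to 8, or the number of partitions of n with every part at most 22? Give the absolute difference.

293

Partitions of 25 with no part equal to 8: 1661.
Partitions of 25 with every part at most 22: 1954.
|1661 − 1954| = 293.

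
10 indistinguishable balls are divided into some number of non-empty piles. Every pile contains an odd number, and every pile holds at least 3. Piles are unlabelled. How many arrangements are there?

2

Enumerating:
7+3
5+5
That's 2 in total.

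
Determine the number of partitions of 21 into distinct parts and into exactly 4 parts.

A partial list (first 12 by largest part):
15+3+2+1
14+4+2+1
13+5+2+1
13+4+3+1
12+6+2+1
12+5+3+1
12+4+3+2
11+7+2+1
11+6+3+1
11+5+4+1
11+5+3+2
10+8+2+1
…and 15 more, for 27 total.

27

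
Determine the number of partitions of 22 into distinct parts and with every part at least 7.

They are:
22
15+7
14+8
13+9
12+10

5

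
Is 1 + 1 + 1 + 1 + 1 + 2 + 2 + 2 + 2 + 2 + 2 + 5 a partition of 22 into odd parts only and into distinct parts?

No

The parts sum to 22, and the condition 'every summand is odd' is violated.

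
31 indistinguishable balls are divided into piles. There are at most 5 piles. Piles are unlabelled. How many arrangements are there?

748

Enumerating by decreasing first part gives 748 partitions in all.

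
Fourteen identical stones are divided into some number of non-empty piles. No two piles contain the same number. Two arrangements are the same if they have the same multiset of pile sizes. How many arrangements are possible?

They are:
14
1 + 13
2 + 12
3 + 11
1 + 2 + 11
4 + 10
1 + 3 + 10
5 + 9
1 + 4 + 9
2 + 3 + 9
6 + 8
1 + 5 + 8
2 + 4 + 8
1 + 2 + 3 + 8
1 + 6 + 7
2 + 5 + 7
3 + 4 + 7
1 + 2 + 4 + 7
3 + 5 + 6
1 + 2 + 5 + 6
1 + 3 + 4 + 6
2 + 3 + 4 + 5
That's 22 in total.

22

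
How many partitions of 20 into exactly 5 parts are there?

Enumerating by decreasing first part gives 84 partitions in all.

84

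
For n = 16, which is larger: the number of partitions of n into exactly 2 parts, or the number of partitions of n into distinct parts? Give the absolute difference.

24

Partitions of 16 into exactly 2 parts: 8.
Partitions of 16 into distinct parts: 32.
|8 − 32| = 24.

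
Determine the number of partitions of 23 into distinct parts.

There are 104 such partitions.

104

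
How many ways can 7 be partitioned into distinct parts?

They are:
7
6 + 1
5 + 2
4 + 3
4 + 2 + 1

5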